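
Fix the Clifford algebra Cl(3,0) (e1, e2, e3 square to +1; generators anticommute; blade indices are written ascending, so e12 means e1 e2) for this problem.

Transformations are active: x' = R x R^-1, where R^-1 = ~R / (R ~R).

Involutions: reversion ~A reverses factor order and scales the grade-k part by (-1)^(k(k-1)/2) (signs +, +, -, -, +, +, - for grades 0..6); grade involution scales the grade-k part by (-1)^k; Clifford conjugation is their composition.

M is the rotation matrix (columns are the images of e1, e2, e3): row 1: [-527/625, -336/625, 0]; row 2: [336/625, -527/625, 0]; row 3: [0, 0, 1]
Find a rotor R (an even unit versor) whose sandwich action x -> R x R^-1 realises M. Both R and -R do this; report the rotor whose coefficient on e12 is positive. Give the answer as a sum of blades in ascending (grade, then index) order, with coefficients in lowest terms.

Method: write R = a + b12*e12 + b13*e13 + b23*e23 with a^2 + b12^2 + b13^2 + b23^2 = 1 (so R^-1 = ~R). Expanding the columns R e_j ~R gives tr M = 4a^2 - 1 and, from the antisymmetric part, M21 - M12 = -4a*b12, M13 - M31 = 4a*b13, M32 - M23 = -4a*b23.
Here tr M = -429/625, so a^2 = (1 + tr M)/4 = 49/625 and a = ±7/25. Taking a = 7/25: M21 - M12 = 672/625, M13 - M31 = 0, M32 - M23 = 0, giving b12 = -24/25, b13 = 0, b23 = 0, i.e. R = 7/25 - 24/25*e12.
Its e12 coefficient is negative, so report the other preimage -R.
Answer: -7/25 + 24/25*e12. Note: both R and -R realise this M (trace -429/625); the covering map identifies them, and the e12-coefficient sign is the tie-breaker.


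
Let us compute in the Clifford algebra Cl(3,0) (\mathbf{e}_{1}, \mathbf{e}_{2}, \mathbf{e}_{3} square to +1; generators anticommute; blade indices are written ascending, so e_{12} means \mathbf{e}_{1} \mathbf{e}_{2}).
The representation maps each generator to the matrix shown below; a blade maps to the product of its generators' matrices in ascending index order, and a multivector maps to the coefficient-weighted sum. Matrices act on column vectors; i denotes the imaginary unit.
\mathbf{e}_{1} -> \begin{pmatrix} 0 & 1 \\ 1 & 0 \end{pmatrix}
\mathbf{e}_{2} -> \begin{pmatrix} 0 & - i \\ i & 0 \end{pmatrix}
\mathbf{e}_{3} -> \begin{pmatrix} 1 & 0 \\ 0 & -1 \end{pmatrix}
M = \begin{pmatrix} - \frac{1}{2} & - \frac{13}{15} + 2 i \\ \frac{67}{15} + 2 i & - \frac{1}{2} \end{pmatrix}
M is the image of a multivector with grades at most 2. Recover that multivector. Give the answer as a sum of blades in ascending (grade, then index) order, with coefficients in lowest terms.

Method: 1, rho(e_{1}), rho(e_{2}), rho(e_{3}) form a trace-orthogonal basis of the 2x2 complex matrices (tr(X Y) = 2 if X = Y, else 0), so M = m0*1 + m1*rho(e_{1}) + m2*rho(e_{2}) + m3*rho(e_{3}) with m0 = tr(M)/2 = - \frac{1}{2}, m1 = tr(M rho(e_{1}))/2 = \frac{9}{5} + 2 i, m2 = tr(M rho(e_{2}))/2 = - \frac{8 i}{3}, m3 = tr(M rho(e_{3}))/2 = 0.
Multiplying table entries, the bivector images are rho(e_{12}) = i*rho(e_{3}), rho(e_{13}) = -i*rho(e_{2}), rho(e_{23}) = i*rho(e_{1}); with real blade coefficients the real parts of m0..m3 are the coefficients of 1, e_{1}, e_{2}, e_{3} and the imaginary parts give the bivectors (e_{23}: Im m1, e_{13}: -Im m2, e_{12}: Im m3).
Answer: -\frac{1}{2} + \frac{9}{5} e_{1} + \frac{8}{3} e_{13} + 2 e_{23}


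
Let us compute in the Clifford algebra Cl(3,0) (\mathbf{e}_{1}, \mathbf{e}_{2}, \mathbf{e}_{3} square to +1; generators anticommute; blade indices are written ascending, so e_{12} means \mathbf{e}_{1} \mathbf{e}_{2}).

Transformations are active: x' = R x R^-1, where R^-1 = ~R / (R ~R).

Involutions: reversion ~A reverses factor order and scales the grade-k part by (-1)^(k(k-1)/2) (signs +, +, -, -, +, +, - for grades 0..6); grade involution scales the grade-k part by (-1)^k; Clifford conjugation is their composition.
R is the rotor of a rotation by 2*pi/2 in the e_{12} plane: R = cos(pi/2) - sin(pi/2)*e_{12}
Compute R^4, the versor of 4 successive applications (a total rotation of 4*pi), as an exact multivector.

Because a rotor carries half the rotation angle, composing 4 copies of this e_{12}-plane rotor multiplies the phase: 4*(pi/2) = 2 \pi, hence R^4 = cos(2 \pi) - sin(2 \pi)*e_{12}.
cos(2 \pi) = 1 and sin(2 \pi) = 0, so R^4 = 1. The total rotation 4*pi is 2 full turns, so every vector returns to itself, yet the rotor is +1, back on the identity sheet (an even number of 2*pi turns).
Answer: 1


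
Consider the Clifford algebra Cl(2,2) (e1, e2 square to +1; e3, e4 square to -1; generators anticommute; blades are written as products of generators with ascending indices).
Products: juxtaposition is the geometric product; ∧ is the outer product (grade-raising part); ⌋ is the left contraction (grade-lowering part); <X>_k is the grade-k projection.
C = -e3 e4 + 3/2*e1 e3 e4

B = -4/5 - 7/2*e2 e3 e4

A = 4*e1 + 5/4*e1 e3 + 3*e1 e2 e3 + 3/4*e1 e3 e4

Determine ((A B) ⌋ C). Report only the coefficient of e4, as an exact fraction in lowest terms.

step 1: -16/5*e1 + 21/8*e1 e2 - e1 e3 - 21/2*e1 e4 - 12/5*e1 e2 e3 - 35/8*e1 e2 e4 - 3/5*e1 e3 e4 - 14*e1 e2 e3 e4
step 2: 9/10 + 63/4*e3 - 3/2*e4 - 24/5*e3 e4
Answer: -3/2


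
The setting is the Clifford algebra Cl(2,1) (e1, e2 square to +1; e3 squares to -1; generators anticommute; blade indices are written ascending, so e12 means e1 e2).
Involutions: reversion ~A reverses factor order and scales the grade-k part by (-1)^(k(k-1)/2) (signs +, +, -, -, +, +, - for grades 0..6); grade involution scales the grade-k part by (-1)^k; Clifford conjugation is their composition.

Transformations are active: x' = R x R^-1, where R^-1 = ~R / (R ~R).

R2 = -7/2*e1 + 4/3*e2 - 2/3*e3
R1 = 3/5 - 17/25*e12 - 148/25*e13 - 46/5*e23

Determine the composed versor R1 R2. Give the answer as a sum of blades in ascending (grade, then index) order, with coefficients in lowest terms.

Distribute over the terms of R2 (each basis-blade product reordered to ascending indices, repeated generators contracted through their squares):
R1 (-7/2*e1) = -21/10*e1 - 119/50*e2 - 518/25*e3 + 161/5*e123
R1 (4/3*e2) = -68/75*e1 + 4/5*e2 + 184/15*e3 + 592/75*e123
R1 (-2/3*e3) = -296/75*e1 - 92/15*e2 - 2/5*e3 + 34/75*e123
Summing the partial products and collecting blades:
Answer: -1043/150*e1 - 1157/150*e2 - 664/75*e3 + 3041/75*e123


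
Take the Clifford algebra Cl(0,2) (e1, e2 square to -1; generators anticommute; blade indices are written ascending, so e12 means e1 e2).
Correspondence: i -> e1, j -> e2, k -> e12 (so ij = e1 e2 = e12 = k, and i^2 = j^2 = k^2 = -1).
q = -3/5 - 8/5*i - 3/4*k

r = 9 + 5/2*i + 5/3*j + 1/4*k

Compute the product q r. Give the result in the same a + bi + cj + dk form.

In blades: q = -3/5 - 8/5*e1 - 3/4*e12, r = 9 + 5/2*e1 + 5/3*e2 + 1/4*e12.
Distribute q over r term by term (generator squares from the signature, products reordered to ascending indices): (-3/5)*r = -27/5 - 3/2*e1 - e2 - 3/20*e12; (-8/5*e1)*r = 4 - 72/5*e1 + 2/5*e2 - 8/3*e12; (-3/4*e12)*r = 3/16 + 5/4*e1 - 15/8*e2 - 27/4*e12.
Sum: -97/80 - 293/20*e1 - 99/40*e2 - 287/30*e12; translating back through the correspondence:
Answer: -97/80 - 293/20*i - 99/40*j - 287/30*k


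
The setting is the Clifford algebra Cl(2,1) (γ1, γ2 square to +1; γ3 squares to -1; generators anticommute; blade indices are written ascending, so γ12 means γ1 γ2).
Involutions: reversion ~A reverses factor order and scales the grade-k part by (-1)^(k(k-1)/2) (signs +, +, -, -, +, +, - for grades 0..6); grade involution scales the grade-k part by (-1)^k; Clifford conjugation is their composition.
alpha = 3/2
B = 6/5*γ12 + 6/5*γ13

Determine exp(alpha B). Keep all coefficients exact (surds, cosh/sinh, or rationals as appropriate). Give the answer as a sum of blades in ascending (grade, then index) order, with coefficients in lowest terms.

B^2 term by term: the squares give (6/5)^2*(γ12)^2 + (6/5)^2*(γ13)^2 = 36/25*(-1) + 36/25*(+1) = 0 (each basis 2-blade squares to minus the product of its generators' squares); cross terms between blades sharing an index anticommute and cancel. So B^2 = 0.
B^2 = 0, hence only two terms survive: exp(alpha B) = 1 + alpha B (parabolic case).
Answer: 1 + 9/5*γ12 + 9/5*γ13


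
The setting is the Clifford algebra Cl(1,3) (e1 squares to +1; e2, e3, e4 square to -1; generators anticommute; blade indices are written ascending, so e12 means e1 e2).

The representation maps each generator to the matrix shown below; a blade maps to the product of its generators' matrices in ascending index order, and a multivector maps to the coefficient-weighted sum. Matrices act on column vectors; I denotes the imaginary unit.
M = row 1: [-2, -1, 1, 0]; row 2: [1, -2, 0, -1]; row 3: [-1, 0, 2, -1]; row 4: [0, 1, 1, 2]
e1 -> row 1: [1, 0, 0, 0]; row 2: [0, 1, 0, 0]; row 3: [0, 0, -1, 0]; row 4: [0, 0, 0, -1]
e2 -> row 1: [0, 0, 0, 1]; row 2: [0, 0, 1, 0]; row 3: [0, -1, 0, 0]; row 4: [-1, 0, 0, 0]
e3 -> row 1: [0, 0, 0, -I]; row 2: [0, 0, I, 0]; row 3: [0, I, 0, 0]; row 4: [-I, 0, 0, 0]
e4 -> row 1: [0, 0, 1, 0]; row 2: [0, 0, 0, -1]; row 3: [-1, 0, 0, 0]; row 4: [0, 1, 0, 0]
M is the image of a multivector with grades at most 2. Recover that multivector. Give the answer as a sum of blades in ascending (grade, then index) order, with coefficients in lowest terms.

Method: the blade images are trace-orthogonal — tr(rho(e_A) rho(e_B)^-1) = 4 if A = B and 0 otherwise — and rho(e_A)^-1 = (e_A)^2 * rho(e_A) with (e_A)^2 = +1 or -1, so the coefficient of e_A in the preimage is (e_A)^2 * tr(M rho(e_A))/4.
Nonzero projections over blades of grade <= 2: e1: (e1)^2 = +1, tr(M rho(e1)) = -8, coefficient -2; e4: (e4)^2 = -1, tr(M rho(e4)) = -4, coefficient 1; e24: (e24)^2 = -1, tr(M rho(e24)) = 4, coefficient -1. Every other blade of grade <= 2 projects to 0.
Answer: -2*e1 + e4 - e24


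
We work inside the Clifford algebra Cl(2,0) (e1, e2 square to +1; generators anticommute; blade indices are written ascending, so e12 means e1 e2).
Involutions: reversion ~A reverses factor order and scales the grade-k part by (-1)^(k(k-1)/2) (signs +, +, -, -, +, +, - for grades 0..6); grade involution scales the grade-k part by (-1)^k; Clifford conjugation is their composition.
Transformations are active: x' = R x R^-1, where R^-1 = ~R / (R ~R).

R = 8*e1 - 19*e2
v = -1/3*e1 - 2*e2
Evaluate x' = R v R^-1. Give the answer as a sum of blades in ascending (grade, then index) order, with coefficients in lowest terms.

~R = 8*e1 - 19*e2, and R ~R = 425, so R^-1 = ~R / (425).
R v = 106/3 - 67/3*e12
Answer: 707/425*e1 - 1478/1275*e2


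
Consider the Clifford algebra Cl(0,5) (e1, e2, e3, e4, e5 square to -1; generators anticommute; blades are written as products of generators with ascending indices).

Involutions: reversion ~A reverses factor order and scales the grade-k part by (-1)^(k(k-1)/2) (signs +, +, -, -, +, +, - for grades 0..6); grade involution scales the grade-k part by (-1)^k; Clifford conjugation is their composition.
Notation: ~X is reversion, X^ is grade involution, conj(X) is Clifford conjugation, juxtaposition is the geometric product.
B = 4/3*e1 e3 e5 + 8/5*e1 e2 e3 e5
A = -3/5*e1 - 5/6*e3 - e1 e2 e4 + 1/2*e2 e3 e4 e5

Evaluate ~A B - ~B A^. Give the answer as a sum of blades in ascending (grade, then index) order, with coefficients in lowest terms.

first term: 4/5*e1 e4 - 10/9*e1 e5 + 4/5*e3 e5 + 2/3*e1 e2 e4 + 4/3*e1 e2 e5 + 24/25*e2 e3 e5 + 8/5*e3 e4 e5 + 4/3*e2 e3 e4 e5
second term: -4/5*e1 e4 - 10/9*e1 e5 + 4/5*e3 e5 - 2/3*e1 e2 e4 + 4/3*e1 e2 e5 + 24/25*e2 e3 e5 + 8/5*e3 e4 e5 - 4/3*e2 e3 e4 e5
Answer: 8/5*e1 e4 + 4/3*e1 e2 e4 + 8/3*e2 e3 e4 e5


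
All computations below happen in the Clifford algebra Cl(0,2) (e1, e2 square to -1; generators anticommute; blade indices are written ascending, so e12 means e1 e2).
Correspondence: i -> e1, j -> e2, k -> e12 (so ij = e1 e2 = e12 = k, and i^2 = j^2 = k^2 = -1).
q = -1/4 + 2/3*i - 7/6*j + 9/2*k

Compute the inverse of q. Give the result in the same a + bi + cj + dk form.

In blades: q = -1/4 + 2/3*e1 - 7/6*e2 + 9/2*e12.
With qbar = -1/4 - 2/3*e1 + 7/6*e2 - 9/2*e12 (scalar fixed, mapped units negated), q qbar = 3185/144 (the sum of squared coefficients), so q^-1 = qbar / (3185/144) = -36/3185 - 96/3185*e1 + 24/455*e2 - 648/3185*e12; translating back:
Answer: -36/3185 - 96/3185*i + 24/455*j - 648/3185*k


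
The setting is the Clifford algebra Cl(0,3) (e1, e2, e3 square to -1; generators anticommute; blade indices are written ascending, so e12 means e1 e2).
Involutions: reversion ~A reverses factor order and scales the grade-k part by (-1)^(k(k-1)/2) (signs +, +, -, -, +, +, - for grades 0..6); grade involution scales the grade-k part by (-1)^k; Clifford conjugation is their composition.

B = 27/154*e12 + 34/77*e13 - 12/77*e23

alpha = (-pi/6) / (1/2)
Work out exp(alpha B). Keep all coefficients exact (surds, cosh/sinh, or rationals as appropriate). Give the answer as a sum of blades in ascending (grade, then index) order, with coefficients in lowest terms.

B^2 term by term: the squares give (27/154)^2*(e12)^2 + (34/77)^2*(e13)^2 + (-12/77)^2*(e23)^2 = 729/23716*(-1) + 1156/5929*(-1) + 144/5929*(-1) = -1/4 (each basis 2-blade squares to minus the product of its generators' squares); cross terms between blades sharing an index anticommute and cancel. So B^2 = -1/4.
B^2 = -1/4 — circular case — the even/odd split gives cos and sin: l = 1/2, alpha*l = -pi/6, so exp(alpha B) = cos(-pi/6) + (sin(-pi/6)/(1/2))*B = sqrt(3)/2 + (-1)*B.
Answer: sqrt(3)/2 - 27/154*e12 - 34/77*e13 + 12/77*e23


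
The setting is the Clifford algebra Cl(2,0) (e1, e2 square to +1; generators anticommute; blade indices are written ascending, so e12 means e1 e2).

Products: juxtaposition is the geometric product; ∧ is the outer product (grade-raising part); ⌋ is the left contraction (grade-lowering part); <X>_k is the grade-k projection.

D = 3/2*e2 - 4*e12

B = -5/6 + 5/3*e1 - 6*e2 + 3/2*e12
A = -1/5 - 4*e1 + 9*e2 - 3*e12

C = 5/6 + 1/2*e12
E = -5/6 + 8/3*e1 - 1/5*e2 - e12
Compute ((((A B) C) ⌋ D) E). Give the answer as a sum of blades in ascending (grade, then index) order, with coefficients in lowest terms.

step 1: -56 + 15/2*e1 - 73/10*e2 + 56/5*e12
step 2: -784/15 + 99/10*e1 - 7/3*e2 - 56/3*e12
step 3: -469/6 - 28/3*e1 - 118*e2 + 3136/15*e12
step 4: 3275/12 - 9012/25*e1 - 39079/90*e2 + 19843/90*e12
Answer: 3275/12 - 9012/25*e1 - 39079/90*e2 + 19843/90*e12


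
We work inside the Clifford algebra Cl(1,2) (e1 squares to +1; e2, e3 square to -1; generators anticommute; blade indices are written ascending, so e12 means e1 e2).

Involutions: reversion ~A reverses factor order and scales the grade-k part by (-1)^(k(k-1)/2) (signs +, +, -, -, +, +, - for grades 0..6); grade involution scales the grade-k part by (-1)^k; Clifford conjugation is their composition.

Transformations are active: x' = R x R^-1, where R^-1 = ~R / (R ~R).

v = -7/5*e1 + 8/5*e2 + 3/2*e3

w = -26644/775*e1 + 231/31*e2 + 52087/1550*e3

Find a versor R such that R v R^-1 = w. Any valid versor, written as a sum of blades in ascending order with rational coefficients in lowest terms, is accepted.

Since q(v) = q(w) = -57/20, the sum R = v + w = -27729/775*e1 + 1403/155*e2 + 27206/775*e3 does the job whenever invertible.
Answer: -27729/775*e1 + 1403/155*e2 + 27206/775*e3


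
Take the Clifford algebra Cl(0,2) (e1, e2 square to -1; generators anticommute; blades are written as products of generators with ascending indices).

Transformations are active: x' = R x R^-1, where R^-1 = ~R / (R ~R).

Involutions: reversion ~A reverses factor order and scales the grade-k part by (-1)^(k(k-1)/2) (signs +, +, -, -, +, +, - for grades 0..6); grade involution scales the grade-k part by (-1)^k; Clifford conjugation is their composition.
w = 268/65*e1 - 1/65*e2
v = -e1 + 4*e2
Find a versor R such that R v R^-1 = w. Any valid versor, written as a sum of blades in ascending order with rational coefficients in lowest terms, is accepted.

Construction: equal norms (both -17) license R = v + w = 203/65*e1 + 259/65*e2 — nothing changes along that direction, while (v - w)/2 changes sign, so v maps onto w.
Answer: 203/65*e1 + 259/65*e2


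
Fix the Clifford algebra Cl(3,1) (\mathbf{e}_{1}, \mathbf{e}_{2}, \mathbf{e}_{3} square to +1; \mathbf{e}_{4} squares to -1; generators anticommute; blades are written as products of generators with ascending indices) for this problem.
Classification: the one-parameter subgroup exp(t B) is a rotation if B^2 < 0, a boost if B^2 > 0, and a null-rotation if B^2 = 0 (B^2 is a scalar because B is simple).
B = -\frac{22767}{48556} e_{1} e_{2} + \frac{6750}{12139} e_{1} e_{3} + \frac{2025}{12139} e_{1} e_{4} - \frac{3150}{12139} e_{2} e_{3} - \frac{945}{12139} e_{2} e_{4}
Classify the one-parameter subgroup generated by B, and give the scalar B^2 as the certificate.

B^2 term by term: the squares give (-\frac{22767}{48556})^2*(e_{1} e_{2})^2 + (\frac{6750}{12139})^2*(e_{1} e_{3})^2 + (\frac{2025}{12139})^2*(e_{1} e_{4})^2 + (-\frac{3150}{12139})^2*(e_{2} e_{3})^2 + (-\frac{945}{12139})^2*(e_{2} e_{4})^2 = \frac{518336289}{2357685136}*(-1) + \frac{45562500}{147355321}*(-1) + \frac{4100625}{147355321}*(+1) + \frac{9922500}{147355321}*(-1) + \frac{893025}{147355321}*(+1) = -\frac{9}{16} (each basis 2-blade squares to minus the product of its generators' squares); cross terms between blades sharing an index anticommute and cancel; the commuting (index-disjoint) pairs give grade-4 terms 2*c*c'*(blade product), which cancel blade by blade — e_{1} e_{2} e_{3} e_{4}: \frac{12757500}{147355321} - \frac{12757500}{147355321} = 0 — confirming B is simple. So B^2 = -\frac{9}{16}.
Answer: rotation, certificate B^2 = -\frac{9}{16}. Key observation: B^2 = -\frac{9}{16} is a conjugation invariant, so its sign decides the class regardless of the surface form of B.


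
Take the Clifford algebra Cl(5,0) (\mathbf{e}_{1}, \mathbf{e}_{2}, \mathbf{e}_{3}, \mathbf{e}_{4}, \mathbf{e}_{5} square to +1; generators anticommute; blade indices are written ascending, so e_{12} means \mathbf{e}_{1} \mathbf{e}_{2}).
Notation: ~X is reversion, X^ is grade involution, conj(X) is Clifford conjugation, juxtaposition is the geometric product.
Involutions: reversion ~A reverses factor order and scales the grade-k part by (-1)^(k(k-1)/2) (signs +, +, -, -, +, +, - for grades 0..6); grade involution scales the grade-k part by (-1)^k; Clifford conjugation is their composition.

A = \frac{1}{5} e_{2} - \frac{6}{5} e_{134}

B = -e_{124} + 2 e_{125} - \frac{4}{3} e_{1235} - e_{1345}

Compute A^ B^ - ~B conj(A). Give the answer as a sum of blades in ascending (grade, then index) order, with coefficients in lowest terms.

first term: \frac{6}{5} e_{5} + \frac{1}{5} e_{14} - \frac{2}{5} e_{15} + \frac{6}{5} e_{23} - \frac{4}{15} e_{135} + \frac{8}{5} e_{245} - \frac{12}{5} e_{2345} - \frac{1}{5} e_{12345}
second term: \frac{6}{5} e_{5} + \frac{1}{5} e_{14} - \frac{2}{5} e_{15} + \frac{6}{5} e_{23} + \frac{4}{15} e_{135} - \frac{8}{5} e_{245} + \frac{12}{5} e_{2345} - \frac{1}{5} e_{12345}
Answer: -\frac{8}{15} e_{135} + \frac{16}{5} e_{245} - \frac{24}{5} e_{2345}


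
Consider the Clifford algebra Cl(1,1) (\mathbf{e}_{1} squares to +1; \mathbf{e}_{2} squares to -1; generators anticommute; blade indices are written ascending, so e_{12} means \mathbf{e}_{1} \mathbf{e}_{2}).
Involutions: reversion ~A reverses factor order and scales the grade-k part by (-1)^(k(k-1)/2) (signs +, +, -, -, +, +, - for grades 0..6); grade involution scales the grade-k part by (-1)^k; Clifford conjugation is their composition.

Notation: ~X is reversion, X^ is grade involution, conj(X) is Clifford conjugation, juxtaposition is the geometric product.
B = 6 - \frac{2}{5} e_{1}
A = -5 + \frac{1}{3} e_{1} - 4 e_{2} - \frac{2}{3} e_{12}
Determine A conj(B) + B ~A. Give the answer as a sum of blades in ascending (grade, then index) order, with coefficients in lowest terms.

first term: -\frac{448}{15} - \frac{356}{15} e_{2} - \frac{12}{5} e_{12}
second term: -\frac{452}{15} + 4 e_{1} - \frac{364}{15} e_{2} + \frac{28}{5} e_{12}
Answer: -60 + 4 e_{1} - 48 e_{2} + \frac{16}{5} e_{12}


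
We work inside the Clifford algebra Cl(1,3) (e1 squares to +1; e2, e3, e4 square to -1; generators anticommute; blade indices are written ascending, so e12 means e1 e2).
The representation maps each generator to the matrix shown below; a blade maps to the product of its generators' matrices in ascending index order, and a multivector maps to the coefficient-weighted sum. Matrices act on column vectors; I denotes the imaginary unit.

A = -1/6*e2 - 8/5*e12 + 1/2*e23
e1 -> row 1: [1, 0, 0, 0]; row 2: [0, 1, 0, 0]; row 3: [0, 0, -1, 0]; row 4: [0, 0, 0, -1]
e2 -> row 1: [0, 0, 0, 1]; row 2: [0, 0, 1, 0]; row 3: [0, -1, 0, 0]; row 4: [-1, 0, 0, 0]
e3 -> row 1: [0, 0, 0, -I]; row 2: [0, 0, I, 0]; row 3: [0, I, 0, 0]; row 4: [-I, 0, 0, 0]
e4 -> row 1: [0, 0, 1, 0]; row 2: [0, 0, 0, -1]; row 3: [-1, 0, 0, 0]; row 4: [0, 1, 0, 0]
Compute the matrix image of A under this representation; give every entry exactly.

Bivector images (products of the table entries): rho(e12) = rho(e1)rho(e2) = row 1: [0, 0, 0, 1]; row 2: [0, 0, 1, 0]; row 3: [0, 1, 0, 0]; row 4: [1, 0, 0, 0]; rho(e23) = rho(e2)rho(e3) = row 1: [-I, 0, 0, 0]; row 2: [0, I, 0, 0]; row 3: [0, 0, -I, 0]; row 4: [0, 0, 0, I].
M = (-1/6)*rho(e2) + (-8/5)*rho(e12) + (1/2)*rho(e23), summed entrywise:
Answer: row 1: [-I/2, 0, 0, -53/30]; row 2: [0, I/2, -53/30, 0]; row 3: [0, -43/30, -I/2, 0]; row 4: [-43/30, 0, 0, I/2]


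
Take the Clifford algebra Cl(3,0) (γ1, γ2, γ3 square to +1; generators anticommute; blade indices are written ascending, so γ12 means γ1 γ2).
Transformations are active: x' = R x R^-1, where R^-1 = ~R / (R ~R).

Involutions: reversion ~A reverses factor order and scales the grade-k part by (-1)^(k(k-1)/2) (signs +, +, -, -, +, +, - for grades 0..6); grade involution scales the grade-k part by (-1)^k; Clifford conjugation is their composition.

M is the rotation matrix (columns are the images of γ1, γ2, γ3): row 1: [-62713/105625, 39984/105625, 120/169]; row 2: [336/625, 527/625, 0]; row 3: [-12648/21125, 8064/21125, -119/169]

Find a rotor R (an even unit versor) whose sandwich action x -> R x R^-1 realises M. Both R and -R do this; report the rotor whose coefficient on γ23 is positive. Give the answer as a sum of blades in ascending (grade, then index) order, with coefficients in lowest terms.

Method: write R = a + b12*γ12 + b13*γ13 + b23*γ23 with a^2 + b12^2 + b13^2 + b23^2 = 1 (so R^-1 = ~R). Expanding the columns R e_j ~R gives tr M = 4a^2 - 1 and, from the antisymmetric part, M21 - M12 = -4a*b12, M13 - M31 = 4a*b13, M32 - M23 = -4a*b23.
Here tr M = -1921/4225, so a^2 = (1 + tr M)/4 = 576/4225 and a = ±24/65. Taking a = 24/65: M21 - M12 = 672/4225, M13 - M31 = 27648/21125, M32 - M23 = 8064/21125, giving b12 = -7/65, b13 = 288/325, b23 = -84/325, i.e. R = 24/65 - 7/65*γ12 + 288/325*γ13 - 84/325*γ23.
Its γ23 coefficient is negative, so report the other preimage -R.
Answer: -24/65 + 7/65*γ12 - 288/325*γ13 + 84/325*γ23. Why the constraint matters: R and -R act identically through the sandwich — M has trace -1921/4225 either way — so only the sign condition on γ23 picks one of the two preimages.


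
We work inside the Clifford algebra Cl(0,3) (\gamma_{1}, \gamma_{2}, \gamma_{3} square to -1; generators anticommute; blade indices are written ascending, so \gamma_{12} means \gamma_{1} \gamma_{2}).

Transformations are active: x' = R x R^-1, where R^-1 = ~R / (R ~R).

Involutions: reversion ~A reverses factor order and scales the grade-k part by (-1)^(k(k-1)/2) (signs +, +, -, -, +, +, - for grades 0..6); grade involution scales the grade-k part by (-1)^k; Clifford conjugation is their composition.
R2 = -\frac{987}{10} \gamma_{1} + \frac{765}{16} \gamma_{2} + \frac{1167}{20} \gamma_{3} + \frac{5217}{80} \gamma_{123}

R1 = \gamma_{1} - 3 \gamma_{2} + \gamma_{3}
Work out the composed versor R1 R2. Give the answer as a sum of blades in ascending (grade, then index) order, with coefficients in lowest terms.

Distribute over the terms of R1 (each basis-blade product reordered to ascending indices, repeated generators contracted through their squares):
(\gamma_{1}) R2 = \frac{987}{10} + \frac{765}{16} \gamma_{12} + \frac{1167}{20} \gamma_{13} - \frac{5217}{80} \gamma_{23}
(-3 \gamma_{2}) R2 = \frac{2295}{16} - \frac{2961}{10} \gamma_{12} - \frac{15651}{80} \gamma_{13} - \frac{3501}{20} \gamma_{23}
(\gamma_{3}) R2 = -\frac{1167}{20} - \frac{5217}{80} \gamma_{12} + \frac{987}{10} \gamma_{13} - \frac{765}{16} \gamma_{23}
Summing the partial products and collecting blades:
Answer: \frac{14703}{80} - \frac{627}{2} \gamma_{12} - \frac{3087}{80} \gamma_{13} - \frac{11523}{40} \gamma_{23}


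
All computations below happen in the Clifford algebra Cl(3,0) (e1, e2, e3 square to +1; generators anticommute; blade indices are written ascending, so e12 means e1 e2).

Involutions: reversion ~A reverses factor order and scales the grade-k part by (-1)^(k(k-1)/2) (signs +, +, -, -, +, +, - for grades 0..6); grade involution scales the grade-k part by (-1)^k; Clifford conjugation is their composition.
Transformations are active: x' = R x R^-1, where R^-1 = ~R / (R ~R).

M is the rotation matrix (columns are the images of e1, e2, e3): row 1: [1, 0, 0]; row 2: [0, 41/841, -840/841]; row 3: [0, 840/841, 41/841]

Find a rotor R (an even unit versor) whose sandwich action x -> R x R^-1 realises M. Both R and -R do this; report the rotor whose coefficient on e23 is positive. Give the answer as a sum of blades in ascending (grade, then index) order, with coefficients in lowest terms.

Method: write R = a + b12*e12 + b13*e13 + b23*e23 with a^2 + b12^2 + b13^2 + b23^2 = 1 (so R^-1 = ~R). Expanding the columns R e_j ~R gives tr M = 4a^2 - 1 and, from the antisymmetric part, M21 - M12 = -4a*b12, M13 - M31 = 4a*b13, M32 - M23 = -4a*b23.
Here tr M = 923/841, so a^2 = (1 + tr M)/4 = 441/841 and a = ±21/29. Taking a = 21/29: M21 - M12 = 0, M13 - M31 = 0, M32 - M23 = 1680/841, giving b12 = 0, b13 = 0, b23 = -20/29, i.e. R = 21/29 - 20/29*e23.
Its e23 coefficient is negative, so report the other preimage -R.
Answer: -21/29 + 20/29*e23. Key observation: the double cover Spin(3) -> SO(3) sends R and -R to the same matrix (trace 923/841 here), so the stated sign of the e23 coefficient is what selects one sheet.


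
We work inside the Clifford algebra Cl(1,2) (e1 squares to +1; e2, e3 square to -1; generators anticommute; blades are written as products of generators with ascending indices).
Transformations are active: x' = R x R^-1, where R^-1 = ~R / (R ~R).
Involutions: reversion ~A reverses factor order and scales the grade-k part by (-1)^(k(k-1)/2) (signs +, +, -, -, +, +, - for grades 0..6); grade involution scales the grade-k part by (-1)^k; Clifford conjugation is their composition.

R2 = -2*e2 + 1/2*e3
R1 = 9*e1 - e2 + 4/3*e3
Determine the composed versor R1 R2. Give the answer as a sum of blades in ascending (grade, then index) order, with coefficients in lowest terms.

Distribute over the terms of R2 (each basis-blade product reordered to ascending indices, repeated generators contracted through their squares):
R1 (-2*e2) = -2 - 18*e1 e2 + 8/3*e2 e3
R1 (1/2*e3) = -2/3 + 9/2*e1 e3 - 1/2*e2 e3
Summing the partial products and collecting blades:
Answer: -8/3 - 18*e1 e2 + 9/2*e1 e3 + 13/6*e2 e3


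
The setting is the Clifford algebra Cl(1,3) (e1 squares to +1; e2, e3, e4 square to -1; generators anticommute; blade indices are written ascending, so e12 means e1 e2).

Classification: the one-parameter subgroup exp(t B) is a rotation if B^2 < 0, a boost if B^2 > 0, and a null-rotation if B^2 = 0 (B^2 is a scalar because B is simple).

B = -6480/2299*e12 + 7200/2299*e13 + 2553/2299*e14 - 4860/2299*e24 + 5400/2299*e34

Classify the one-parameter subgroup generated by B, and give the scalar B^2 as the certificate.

B^2 term by term: the squares give (-6480/2299)^2*(e12)^2 + (7200/2299)^2*(e13)^2 + (2553/2299)^2*(e14)^2 + (-4860/2299)^2*(e24)^2 + (5400/2299)^2*(e34)^2 = 41990400/5285401*(+1) + 51840000/5285401*(+1) + 6517809/5285401*(+1) + 23619600/5285401*(-1) + 29160000/5285401*(-1) = 9 (each basis 2-blade squares to minus the product of its generators' squares); cross terms between blades sharing an index anticommute and cancel; the commuting (index-disjoint) pairs give grade-4 terms 2*c*c'*(blade product), which cancel blade by blade — e1234: -69984000/5285401 + 69984000/5285401 = 0 — confirming B is simple. So B^2 = 9.
Answer: boost, certificate B^2 = 9. Because 9 is invariant under every versor sandwich, the classification follows from its sign alone.


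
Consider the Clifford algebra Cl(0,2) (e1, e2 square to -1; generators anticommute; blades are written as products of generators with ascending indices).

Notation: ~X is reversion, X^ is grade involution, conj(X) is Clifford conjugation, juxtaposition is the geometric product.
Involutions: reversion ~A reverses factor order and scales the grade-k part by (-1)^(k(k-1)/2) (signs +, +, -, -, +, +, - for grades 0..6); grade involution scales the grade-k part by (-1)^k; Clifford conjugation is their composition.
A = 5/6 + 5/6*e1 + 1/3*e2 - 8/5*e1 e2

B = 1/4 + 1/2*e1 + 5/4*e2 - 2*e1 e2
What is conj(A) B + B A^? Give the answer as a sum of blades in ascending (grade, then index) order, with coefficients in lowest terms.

first term: 509/120 - 9/8*e1 + 11/120*e2 - 257/120*e1 e2
second term: -259/120 - 59/24*e1 + 137/40*e2 - 143/120*e1 e2
Answer: 25/12 - 43/12*e1 + 211/60*e2 - 10/3*e1 e2


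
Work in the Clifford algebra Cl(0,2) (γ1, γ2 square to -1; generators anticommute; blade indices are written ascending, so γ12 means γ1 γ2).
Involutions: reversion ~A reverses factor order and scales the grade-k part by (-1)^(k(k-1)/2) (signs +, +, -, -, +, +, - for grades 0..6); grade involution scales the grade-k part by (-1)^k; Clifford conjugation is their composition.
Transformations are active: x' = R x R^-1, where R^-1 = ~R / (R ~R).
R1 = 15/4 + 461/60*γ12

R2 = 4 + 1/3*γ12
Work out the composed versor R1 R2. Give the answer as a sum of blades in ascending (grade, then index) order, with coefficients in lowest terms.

Distribute over the terms of R1 (each basis-blade product reordered to ascending indices, repeated generators contracted through their squares):
(15/4) R2 = 15 + 5/4*γ12
(461/60*γ12) R2 = -461/180 + 461/15*γ12
Summing the partial products and collecting blades:
Answer: 2239/180 + 1919/60*γ12


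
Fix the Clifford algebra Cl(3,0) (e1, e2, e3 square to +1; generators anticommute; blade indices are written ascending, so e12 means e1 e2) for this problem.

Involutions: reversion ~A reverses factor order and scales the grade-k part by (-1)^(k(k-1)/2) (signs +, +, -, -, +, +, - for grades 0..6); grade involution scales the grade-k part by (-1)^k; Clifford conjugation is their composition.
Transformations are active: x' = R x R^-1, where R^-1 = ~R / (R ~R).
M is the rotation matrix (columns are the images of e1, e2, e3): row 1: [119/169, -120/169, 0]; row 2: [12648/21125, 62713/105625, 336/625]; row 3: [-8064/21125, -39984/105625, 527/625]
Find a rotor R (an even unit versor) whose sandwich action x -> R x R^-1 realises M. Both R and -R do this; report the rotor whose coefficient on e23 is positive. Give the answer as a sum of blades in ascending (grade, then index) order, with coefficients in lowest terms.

Method: write R = a + b12*e12 + b13*e13 + b23*e23 with a^2 + b12^2 + b13^2 + b23^2 = 1 (so R^-1 = ~R). Expanding the columns R e_j ~R gives tr M = 4a^2 - 1 and, from the antisymmetric part, M21 - M12 = -4a*b12, M13 - M31 = 4a*b13, M32 - M23 = -4a*b23.
Here tr M = 226151/105625, so a^2 = (1 + tr M)/4 = 82944/105625 and a = ±288/325. Taking a = 288/325: M21 - M12 = 27648/21125, M13 - M31 = 8064/21125, M32 - M23 = -96768/105625, giving b12 = -24/65, b13 = 7/65, b23 = 84/325, i.e. R = 288/325 - 24/65*e12 + 7/65*e13 + 84/325*e23.
Its e23 coefficient is already positive.
Answer: 288/325 - 24/65*e12 + 7/65*e13 + 84/325*e23. Key observation: the double cover Spin(3) -> SO(3) sends R and -R to the same matrix (trace 226151/105625 here), so the stated sign of the e23 coefficient is what selects one sheet.


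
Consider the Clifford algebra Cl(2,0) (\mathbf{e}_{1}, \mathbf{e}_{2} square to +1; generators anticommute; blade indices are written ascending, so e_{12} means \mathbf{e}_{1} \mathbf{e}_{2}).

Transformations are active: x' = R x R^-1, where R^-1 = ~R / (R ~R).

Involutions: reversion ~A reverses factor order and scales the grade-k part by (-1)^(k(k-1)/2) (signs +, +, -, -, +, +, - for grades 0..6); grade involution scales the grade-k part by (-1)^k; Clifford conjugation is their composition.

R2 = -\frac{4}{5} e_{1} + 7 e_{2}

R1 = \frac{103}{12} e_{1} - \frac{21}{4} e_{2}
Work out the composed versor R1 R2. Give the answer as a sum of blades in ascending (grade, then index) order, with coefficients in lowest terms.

Distribute over the terms of R1 (each basis-blade product reordered to ascending indices, repeated generators contracted through their squares):
(\frac{103}{12} e_{1}) R2 = -\frac{103}{15} + \frac{721}{12} e_{12}
(-\frac{21}{4} e_{2}) R2 = -\frac{147}{4} - \frac{21}{5} e_{12}
Summing the partial products and collecting blades:
Answer: -\frac{2617}{60} + \frac{3353}{60} e_{12}


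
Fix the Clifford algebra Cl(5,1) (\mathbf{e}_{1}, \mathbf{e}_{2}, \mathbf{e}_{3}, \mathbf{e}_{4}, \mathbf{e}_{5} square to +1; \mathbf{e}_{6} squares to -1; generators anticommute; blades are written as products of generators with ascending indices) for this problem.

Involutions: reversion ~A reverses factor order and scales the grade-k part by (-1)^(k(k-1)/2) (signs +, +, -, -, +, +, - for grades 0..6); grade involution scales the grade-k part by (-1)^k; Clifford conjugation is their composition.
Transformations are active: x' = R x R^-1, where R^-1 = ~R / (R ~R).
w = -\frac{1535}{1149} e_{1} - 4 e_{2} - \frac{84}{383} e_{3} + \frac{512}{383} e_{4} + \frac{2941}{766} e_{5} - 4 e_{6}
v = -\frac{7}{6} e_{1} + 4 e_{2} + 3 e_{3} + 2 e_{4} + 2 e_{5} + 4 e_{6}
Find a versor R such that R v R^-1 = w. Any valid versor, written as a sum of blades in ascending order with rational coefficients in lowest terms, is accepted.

A norm check does it: q(v) = q(w) = \frac{661}{36}, hence R = v + w = -\frac{1917}{766} e_{1} + \frac{1065}{383} e_{3} + \frac{1278}{383} e_{4} + \frac{4473}{766} e_{5} realises the map — parallel part kept, (v - w)/2 negated, v carried to w.
Answer: -\frac{1917}{766} e_{1} + \frac{1065}{383} e_{3} + \frac{1278}{383} e_{4} + \frac{4473}{766} e_{5}


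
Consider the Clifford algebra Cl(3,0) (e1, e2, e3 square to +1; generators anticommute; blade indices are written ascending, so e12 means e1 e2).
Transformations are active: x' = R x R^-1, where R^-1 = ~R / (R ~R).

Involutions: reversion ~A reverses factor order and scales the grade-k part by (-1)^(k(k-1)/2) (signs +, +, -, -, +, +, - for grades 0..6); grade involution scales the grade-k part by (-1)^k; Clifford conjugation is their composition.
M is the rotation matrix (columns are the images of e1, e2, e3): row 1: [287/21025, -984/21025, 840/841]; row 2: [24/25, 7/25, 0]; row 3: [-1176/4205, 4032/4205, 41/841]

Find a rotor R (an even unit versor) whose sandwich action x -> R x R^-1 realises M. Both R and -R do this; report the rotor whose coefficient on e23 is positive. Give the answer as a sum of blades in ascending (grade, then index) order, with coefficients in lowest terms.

Method: write R = a + b12*e12 + b13*e13 + b23*e23 with a^2 + b12^2 + b13^2 + b23^2 = 1 (so R^-1 = ~R). Expanding the columns R e_j ~R gives tr M = 4a^2 - 1 and, from the antisymmetric part, M21 - M12 = -4a*b12, M13 - M31 = 4a*b13, M32 - M23 = -4a*b23.
Here tr M = 7199/21025, so a^2 = (1 + tr M)/4 = 7056/21025 and a = ±84/145. Taking a = 84/145: M21 - M12 = 21168/21025, M13 - M31 = 5376/4205, M32 - M23 = 4032/4205, giving b12 = -63/145, b13 = 16/29, b23 = -12/29, i.e. R = 84/145 - 63/145*e12 + 16/29*e13 - 12/29*e23.
Its e23 coefficient is negative, so report the other preimage -R.
Answer: -84/145 + 63/145*e12 - 16/29*e13 + 12/29*e23. Why the constraint matters: R and -R act identically through the sandwich — M has trace 7199/21025 either way — so only the sign condition on e23 picks one of the two preimages.


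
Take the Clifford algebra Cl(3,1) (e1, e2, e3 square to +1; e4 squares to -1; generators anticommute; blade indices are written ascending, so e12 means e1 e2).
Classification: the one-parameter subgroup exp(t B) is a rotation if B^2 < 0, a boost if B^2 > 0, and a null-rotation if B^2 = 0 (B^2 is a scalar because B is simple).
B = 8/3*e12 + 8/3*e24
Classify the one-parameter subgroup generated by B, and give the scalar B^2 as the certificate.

B^2 term by term: the squares give (8/3)^2*(e12)^2 + (8/3)^2*(e24)^2 = 64/9*(-1) + 64/9*(+1) = 0 (each basis 2-blade squares to minus the product of its generators' squares); cross terms between blades sharing an index anticommute and cancel. So B^2 = 0.
Answer: null-rotation, certificate B^2 = 0. The scalar 0 is the complete invariant here: its sign names the subgroup type.


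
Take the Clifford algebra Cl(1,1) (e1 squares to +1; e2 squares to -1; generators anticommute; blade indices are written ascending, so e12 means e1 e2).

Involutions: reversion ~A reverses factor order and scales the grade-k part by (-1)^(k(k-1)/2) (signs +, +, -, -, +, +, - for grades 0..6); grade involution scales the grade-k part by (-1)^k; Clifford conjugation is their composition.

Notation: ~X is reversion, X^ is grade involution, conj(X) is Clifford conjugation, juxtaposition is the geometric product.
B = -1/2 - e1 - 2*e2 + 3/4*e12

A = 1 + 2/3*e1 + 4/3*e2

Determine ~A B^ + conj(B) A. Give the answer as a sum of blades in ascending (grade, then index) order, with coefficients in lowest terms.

first term: -5/2 + 5/3*e1 + 11/6*e2 + 3/4*e12
second term: -5/2 + 5/3*e1 + 11/6*e2 - 3/4*e12
Answer: -5 + 10/3*e1 + 11/3*e2


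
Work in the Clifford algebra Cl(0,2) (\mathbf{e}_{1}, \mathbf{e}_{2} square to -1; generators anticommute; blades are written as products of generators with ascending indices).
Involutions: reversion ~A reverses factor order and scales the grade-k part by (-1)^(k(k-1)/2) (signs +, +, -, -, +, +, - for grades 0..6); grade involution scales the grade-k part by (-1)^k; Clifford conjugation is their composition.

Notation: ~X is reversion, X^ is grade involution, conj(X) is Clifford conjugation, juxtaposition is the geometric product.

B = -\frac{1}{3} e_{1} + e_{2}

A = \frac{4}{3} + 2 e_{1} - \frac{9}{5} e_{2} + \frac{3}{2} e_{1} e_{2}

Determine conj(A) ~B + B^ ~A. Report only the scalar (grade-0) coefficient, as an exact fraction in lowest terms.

first term: -\frac{37}{15} + \frac{19}{18} e_{1} + \frac{11}{6} e_{2} - \frac{7}{5} e_{1} e_{2}
second term: -\frac{37}{15} + \frac{35}{18} e_{1} - \frac{5}{6} e_{2} + \frac{7}{5} e_{1} e_{2}
Answer: -\frac{74}{15}


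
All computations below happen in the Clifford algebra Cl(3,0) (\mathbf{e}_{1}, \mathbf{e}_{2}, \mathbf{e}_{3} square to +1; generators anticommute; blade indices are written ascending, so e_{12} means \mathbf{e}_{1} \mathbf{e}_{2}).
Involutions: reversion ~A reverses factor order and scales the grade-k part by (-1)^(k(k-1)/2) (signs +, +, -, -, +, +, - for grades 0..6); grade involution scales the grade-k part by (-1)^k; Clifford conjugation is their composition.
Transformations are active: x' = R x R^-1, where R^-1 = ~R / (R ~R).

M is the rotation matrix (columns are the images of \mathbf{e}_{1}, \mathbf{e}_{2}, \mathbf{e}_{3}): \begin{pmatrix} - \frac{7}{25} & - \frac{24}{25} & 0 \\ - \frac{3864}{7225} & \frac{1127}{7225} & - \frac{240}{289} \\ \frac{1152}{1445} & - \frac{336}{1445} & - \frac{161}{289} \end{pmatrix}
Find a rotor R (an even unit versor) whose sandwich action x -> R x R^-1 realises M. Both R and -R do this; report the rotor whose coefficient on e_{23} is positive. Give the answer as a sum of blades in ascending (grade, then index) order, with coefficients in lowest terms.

Method: write R = a + b12*e_{12} + b13*e_{13} + b23*e_{23} with a^2 + b12^2 + b13^2 + b23^2 = 1 (so R^-1 = ~R). Expanding the columns R e_j ~R gives tr M = 4a^2 - 1 and, from the antisymmetric part, M21 - M12 = -4a*b12, M13 - M31 = 4a*b13, M32 - M23 = -4a*b23.
Here tr M = -\frac{4921}{7225}, so a^2 = (1 + tr M)/4 = \frac{576}{7225} and a = ±\frac{24}{85}. Taking a = \frac{24}{85}: M21 - M12 = \frac{3072}{7225}, M13 - M31 = -\frac{1152}{1445}, M32 - M23 = \frac{864}{1445}, giving b12 = -\frac{32}{85}, b13 = -\frac{12}{17}, b23 = -\frac{9}{17}, i.e. R = \frac{24}{85} - \frac{32}{85} e_{12} - \frac{12}{17} e_{13} - \frac{9}{17} e_{23}.
Its e_{23} coefficient is negative, so report the other preimage -R.
Answer: -\frac{24}{85} + \frac{32}{85} e_{12} + \frac{12}{17} e_{13} + \frac{9}{17} e_{23}. Sheet selection: the two-to-one cover makes ±R indistinguishable at the matrix level (trace -\frac{4921}{7225}), so uniqueness comes from the required sign on e_{23}.
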